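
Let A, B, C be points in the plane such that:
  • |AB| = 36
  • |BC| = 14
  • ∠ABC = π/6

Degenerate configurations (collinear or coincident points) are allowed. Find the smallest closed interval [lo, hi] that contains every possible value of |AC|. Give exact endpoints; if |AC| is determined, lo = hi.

|AB| ∈ {36}
|BC| ∈ {14}
|AC| ∈ {2·√(373 - 126·√(3))}

|AC| = 2·√(373 - 126·√(3))  (≈ 24.8806)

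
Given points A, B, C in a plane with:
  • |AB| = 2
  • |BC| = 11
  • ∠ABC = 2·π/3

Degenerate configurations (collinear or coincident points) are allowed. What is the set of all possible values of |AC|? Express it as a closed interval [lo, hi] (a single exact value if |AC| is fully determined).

|AB| ∈ {2}
|BC| ∈ {11}
|AC| ∈ {7·√(3)}

|AC| = 7·√(3)  (≈ 12.1244)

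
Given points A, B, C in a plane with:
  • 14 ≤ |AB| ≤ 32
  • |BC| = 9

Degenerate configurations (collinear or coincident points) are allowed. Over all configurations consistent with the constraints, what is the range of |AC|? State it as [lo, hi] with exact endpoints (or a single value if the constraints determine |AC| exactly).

|AB| ∈ [14, 32]
|BC| ∈ {9}
|AC| ∈ [5, 41]

|AC| ∈ [5, 41]  (≈ [5.0000, 41.0000])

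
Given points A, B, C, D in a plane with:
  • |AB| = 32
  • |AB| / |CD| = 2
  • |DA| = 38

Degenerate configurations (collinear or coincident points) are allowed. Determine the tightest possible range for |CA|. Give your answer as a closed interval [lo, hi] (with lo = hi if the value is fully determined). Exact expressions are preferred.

|CA| ∈ [22, 54]  (≈ [22.0000, 54.0000])

|AB| ∈ {32}
|AD| ∈ {38}
|CD| ∈ {16}
|BD| ∈ [6, 70]
|AC| ∈ [22, 54]
|BC| ∈ [0, 86]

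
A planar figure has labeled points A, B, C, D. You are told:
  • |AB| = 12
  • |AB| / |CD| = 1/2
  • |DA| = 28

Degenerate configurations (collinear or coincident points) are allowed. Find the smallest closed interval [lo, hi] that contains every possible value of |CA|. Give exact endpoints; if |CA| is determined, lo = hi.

|CA| ∈ [4, 52]  (≈ [4.0000, 52.0000])

|AB| ∈ {12}
|AD| ∈ {28}
|CD| ∈ {24}
|BD| ∈ [16, 40]
|AC| ∈ [4, 52]
|BC| ∈ [0, 64]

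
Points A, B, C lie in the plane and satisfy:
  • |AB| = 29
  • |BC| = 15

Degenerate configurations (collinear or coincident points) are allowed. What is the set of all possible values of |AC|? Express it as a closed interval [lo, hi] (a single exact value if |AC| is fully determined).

|AB| ∈ {29}
|BC| ∈ {15}
|AC| ∈ [14, 44]

|AC| ∈ [14, 44]  (≈ [14.0000, 44.0000])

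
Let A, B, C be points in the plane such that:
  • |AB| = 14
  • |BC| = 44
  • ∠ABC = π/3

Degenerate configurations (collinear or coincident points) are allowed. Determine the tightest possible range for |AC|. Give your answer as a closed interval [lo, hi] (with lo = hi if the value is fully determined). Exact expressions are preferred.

|AB| ∈ {14}
|BC| ∈ {44}
|AC| ∈ {2·√(379)}

|AC| = 2·√(379)  (≈ 38.9358)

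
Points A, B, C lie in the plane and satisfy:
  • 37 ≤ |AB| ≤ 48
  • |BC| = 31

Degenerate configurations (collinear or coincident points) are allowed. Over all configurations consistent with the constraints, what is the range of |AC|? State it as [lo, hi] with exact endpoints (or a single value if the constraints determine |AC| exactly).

|AB| ∈ [37, 48]
|BC| ∈ {31}
|AC| ∈ [6, 79]

|AC| ∈ [6, 79]  (≈ [6.0000, 79.0000])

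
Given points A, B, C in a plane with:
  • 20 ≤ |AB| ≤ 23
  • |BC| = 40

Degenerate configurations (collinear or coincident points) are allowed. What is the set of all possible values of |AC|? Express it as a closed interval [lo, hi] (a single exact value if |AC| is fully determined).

|AB| ∈ [20, 23]
|BC| ∈ {40}
|AC| ∈ [17, 63]

|AC| ∈ [17, 63]  (≈ [17.0000, 63.0000])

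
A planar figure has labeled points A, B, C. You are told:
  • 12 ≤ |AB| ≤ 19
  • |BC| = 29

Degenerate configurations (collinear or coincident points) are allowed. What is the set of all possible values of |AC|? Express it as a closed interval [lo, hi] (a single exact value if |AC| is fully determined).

|AB| ∈ [12, 19]
|BC| ∈ {29}
|AC| ∈ [10, 48]

|AC| ∈ [10, 48]  (≈ [10.0000, 48.0000])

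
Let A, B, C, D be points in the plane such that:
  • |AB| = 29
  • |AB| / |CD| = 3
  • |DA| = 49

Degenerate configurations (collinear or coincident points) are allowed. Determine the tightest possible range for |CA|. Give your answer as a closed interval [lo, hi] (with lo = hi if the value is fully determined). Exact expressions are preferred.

|AB| ∈ {29}
|AD| ∈ {49}
|CD| ∈ {29/3}
|BD| ∈ [20, 78]
|AC| ∈ [118/3, 176/3]
|BC| ∈ [31/3, 263/3]

|CA| ∈ [118/3, 176/3]  (≈ [39.3333, 58.6667])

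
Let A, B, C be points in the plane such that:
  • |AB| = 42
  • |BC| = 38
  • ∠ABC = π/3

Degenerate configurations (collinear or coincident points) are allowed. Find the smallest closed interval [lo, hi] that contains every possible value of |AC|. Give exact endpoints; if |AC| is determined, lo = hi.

|AB| ∈ {42}
|BC| ∈ {38}
|AC| ∈ {2·√(403)}

|AC| = 2·√(403)  (≈ 40.1497)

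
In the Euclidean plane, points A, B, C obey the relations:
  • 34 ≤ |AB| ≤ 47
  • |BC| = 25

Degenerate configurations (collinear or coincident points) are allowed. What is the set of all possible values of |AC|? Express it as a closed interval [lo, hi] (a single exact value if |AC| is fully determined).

|AB| ∈ [34, 47]
|BC| ∈ {25}
|AC| ∈ [9, 72]

|AC| ∈ [9, 72]  (≈ [9.0000, 72.0000])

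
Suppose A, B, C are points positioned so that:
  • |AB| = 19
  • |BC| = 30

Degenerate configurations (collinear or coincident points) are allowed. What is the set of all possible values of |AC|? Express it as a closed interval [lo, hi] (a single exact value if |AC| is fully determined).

|AC| ∈ [11, 49]  (≈ [11.0000, 49.0000])

|AB| ∈ {19}
|BC| ∈ {30}
|AC| ∈ [11, 49]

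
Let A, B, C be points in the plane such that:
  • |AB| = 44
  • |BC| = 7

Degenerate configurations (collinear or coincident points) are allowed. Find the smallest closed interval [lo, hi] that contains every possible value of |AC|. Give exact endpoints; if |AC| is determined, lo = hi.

|AC| ∈ [37, 51]  (≈ [37.0000, 51.0000])

|AB| ∈ {44}
|BC| ∈ {7}
|AC| ∈ [37, 51]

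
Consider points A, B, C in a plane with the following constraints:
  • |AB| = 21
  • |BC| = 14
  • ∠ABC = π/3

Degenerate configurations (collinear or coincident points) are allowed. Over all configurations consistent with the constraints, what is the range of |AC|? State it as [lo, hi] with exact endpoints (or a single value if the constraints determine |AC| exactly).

|AC| = 7·√(7)  (≈ 18.5203)

|AB| ∈ {21}
|BC| ∈ {14}
|AC| ∈ {7·√(7)}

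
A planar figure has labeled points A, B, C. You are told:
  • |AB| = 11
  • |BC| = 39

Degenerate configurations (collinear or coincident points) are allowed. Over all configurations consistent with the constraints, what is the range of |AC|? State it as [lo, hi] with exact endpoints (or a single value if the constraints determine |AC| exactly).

|AC| ∈ [28, 50]  (≈ [28.0000, 50.0000])

|AB| ∈ {11}
|BC| ∈ {39}
|AC| ∈ [28, 50]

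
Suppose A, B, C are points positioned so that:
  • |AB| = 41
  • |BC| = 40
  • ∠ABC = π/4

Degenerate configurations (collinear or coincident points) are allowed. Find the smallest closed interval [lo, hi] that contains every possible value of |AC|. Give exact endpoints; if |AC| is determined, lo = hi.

|AB| ∈ {41}
|BC| ∈ {40}
|AC| ∈ {√(3281 - 1640·√(2))}

|AC| = √(3281 - 1640·√(2))  (≈ 31.0111)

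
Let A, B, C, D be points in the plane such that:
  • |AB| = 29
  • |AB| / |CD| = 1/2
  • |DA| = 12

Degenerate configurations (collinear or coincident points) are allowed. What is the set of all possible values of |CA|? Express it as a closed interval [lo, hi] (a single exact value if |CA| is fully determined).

|AB| ∈ {29}
|AD| ∈ {12}
|CD| ∈ {58}
|BD| ∈ [17, 41]
|AC| ∈ [46, 70]
|BC| ∈ [17, 99]

|CA| ∈ [46, 70]  (≈ [46.0000, 70.0000])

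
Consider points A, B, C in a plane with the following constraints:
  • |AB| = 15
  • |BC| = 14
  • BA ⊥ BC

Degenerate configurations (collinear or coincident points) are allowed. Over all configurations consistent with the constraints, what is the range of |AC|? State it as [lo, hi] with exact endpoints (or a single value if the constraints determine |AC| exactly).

|AB| ∈ {15}
|BC| ∈ {14}
|AC| ∈ {√(421)}

|AC| = √(421)  (≈ 20.5183)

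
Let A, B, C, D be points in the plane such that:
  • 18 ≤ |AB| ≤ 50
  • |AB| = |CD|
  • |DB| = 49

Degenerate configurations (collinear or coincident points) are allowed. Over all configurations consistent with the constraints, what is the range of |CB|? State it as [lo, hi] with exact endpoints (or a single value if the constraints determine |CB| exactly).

|CB| ∈ [0, 99]  (≈ [0.0000, 99.0000])

|AB| ∈ [18, 50]
|BD| ∈ {49}
|CD| ∈ [18, 50]
|AD| ∈ [0, 99]
|BC| ∈ [0, 99]
|AC| ∈ [0, 149]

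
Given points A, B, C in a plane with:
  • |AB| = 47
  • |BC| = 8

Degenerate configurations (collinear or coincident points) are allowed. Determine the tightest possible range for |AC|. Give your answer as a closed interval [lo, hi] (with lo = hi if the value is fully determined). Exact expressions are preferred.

|AC| ∈ [39, 55]  (≈ [39.0000, 55.0000])

|AB| ∈ {47}
|BC| ∈ {8}
|AC| ∈ [39, 55]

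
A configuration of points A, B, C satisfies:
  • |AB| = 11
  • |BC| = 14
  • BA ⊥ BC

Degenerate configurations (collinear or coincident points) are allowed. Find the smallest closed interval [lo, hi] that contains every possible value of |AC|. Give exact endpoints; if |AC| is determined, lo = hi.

|AB| ∈ {11}
|BC| ∈ {14}
|AC| ∈ {√(317)}

|AC| = √(317)  (≈ 17.8045)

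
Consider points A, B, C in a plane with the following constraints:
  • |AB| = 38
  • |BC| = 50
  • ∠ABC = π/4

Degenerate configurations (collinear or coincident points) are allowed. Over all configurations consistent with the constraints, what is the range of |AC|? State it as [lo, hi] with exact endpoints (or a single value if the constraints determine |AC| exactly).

|AC| = 2·√(986 - 475·√(2))  (≈ 35.4541)

|AB| ∈ {38}
|BC| ∈ {50}
|AC| ∈ {2·√(986 - 475·√(2))}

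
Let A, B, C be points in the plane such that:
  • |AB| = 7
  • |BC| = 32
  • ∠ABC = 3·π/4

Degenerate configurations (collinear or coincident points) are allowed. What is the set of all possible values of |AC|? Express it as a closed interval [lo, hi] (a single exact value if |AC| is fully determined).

|AC| = √(224·√(2) + 1073)  (≈ 37.2798)

|AB| ∈ {7}
|BC| ∈ {32}
|AC| ∈ {√(224·√(2) + 1073)}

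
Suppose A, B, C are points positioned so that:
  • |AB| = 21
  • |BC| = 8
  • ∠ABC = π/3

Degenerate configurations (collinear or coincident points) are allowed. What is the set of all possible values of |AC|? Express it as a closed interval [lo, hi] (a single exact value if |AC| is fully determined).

|AC| = √(337)  (≈ 18.3576)

|AB| ∈ {21}
|BC| ∈ {8}
|AC| ∈ {√(337)}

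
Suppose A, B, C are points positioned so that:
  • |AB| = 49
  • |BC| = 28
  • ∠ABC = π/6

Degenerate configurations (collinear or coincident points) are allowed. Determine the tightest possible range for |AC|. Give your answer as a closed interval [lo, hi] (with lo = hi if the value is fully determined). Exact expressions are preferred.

|AB| ∈ {49}
|BC| ∈ {28}
|AC| ∈ {7·√(65 - 28·√(3))}

|AC| = 7·√(65 - 28·√(3))  (≈ 28.4364)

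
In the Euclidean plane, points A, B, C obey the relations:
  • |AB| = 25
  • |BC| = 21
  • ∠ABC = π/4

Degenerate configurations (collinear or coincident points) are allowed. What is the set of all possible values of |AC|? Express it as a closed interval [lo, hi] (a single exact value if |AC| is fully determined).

|AB| ∈ {25}
|BC| ∈ {21}
|AC| ∈ {√(1066 - 525·√(2))}

|AC| = √(1066 - 525·√(2))  (≈ 17.9872)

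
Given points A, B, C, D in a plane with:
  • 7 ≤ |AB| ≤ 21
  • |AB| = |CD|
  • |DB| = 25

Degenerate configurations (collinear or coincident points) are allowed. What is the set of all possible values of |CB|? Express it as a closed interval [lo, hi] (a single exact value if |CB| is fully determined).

|CB| ∈ [4, 46]  (≈ [4.0000, 46.0000])

|AB| ∈ [7, 21]
|BD| ∈ {25}
|CD| ∈ [7, 21]
|AD| ∈ [4, 46]
|BC| ∈ [4, 46]
|AC| ∈ [0, 67]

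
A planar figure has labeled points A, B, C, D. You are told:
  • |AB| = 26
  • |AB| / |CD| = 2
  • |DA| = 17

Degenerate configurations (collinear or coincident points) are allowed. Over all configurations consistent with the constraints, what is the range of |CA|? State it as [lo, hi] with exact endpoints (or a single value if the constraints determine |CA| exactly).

|CA| ∈ [4, 30]  (≈ [4.0000, 30.0000])

|AB| ∈ {26}
|AD| ∈ {17}
|CD| ∈ {13}
|BD| ∈ [9, 43]
|AC| ∈ [4, 30]
|BC| ∈ [0, 56]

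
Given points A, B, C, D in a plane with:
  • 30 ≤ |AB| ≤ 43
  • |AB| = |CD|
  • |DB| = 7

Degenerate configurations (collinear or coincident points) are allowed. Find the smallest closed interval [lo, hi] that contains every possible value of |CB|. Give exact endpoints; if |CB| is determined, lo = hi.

|CB| ∈ [23, 50]  (≈ [23.0000, 50.0000])

|AB| ∈ [30, 43]
|BD| ∈ {7}
|CD| ∈ [30, 43]
|AD| ∈ [23, 50]
|BC| ∈ [23, 50]
|AC| ∈ [0, 93]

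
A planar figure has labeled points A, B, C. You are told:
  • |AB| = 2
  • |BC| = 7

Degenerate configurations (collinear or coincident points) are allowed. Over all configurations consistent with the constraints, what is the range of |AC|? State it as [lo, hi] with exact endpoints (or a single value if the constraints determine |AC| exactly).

|AB| ∈ {2}
|BC| ∈ {7}
|AC| ∈ [5, 9]

|AC| ∈ [5, 9]  (≈ [5.0000, 9.0000])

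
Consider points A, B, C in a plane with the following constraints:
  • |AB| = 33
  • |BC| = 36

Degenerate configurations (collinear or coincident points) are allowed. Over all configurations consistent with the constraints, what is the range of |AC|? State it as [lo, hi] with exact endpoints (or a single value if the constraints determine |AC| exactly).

|AC| ∈ [3, 69]  (≈ [3.0000, 69.0000])

|AB| ∈ {33}
|BC| ∈ {36}
|AC| ∈ [3, 69]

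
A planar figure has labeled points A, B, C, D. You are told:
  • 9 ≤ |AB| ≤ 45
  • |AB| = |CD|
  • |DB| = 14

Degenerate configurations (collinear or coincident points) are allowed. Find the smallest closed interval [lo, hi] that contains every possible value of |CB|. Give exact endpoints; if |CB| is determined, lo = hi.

|CB| ∈ [0, 59]  (≈ [0.0000, 59.0000])

|AB| ∈ [9, 45]
|BD| ∈ {14}
|CD| ∈ [9, 45]
|AD| ∈ [0, 59]
|BC| ∈ [0, 59]
|AC| ∈ [0, 104]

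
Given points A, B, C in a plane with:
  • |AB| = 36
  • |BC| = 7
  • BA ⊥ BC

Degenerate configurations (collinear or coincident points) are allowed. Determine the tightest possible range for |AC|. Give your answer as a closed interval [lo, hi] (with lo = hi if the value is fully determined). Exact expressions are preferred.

|AC| = √(1345)  (≈ 36.6742)

|AB| ∈ {36}
|BC| ∈ {7}
|AC| ∈ {√(1345)}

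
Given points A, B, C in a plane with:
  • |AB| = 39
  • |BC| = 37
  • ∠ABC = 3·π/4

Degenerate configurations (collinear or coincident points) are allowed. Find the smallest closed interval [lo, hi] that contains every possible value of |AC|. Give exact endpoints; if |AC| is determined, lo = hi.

|AB| ∈ {39}
|BC| ∈ {37}
|AC| ∈ {√(1443·√(2) + 2890)}

|AC| = √(1443·√(2) + 2890)  (≈ 70.2190)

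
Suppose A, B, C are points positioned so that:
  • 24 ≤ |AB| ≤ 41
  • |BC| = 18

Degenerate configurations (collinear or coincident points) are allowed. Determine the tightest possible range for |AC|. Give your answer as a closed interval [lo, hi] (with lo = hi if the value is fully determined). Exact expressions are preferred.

|AB| ∈ [24, 41]
|BC| ∈ {18}
|AC| ∈ [6, 59]

|AC| ∈ [6, 59]  (≈ [6.0000, 59.0000])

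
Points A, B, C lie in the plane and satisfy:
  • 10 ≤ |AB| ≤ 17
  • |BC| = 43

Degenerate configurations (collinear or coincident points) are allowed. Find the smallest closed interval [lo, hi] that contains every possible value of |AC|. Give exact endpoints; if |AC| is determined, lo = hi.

|AB| ∈ [10, 17]
|BC| ∈ {43}
|AC| ∈ [26, 60]

|AC| ∈ [26, 60]  (≈ [26.0000, 60.0000])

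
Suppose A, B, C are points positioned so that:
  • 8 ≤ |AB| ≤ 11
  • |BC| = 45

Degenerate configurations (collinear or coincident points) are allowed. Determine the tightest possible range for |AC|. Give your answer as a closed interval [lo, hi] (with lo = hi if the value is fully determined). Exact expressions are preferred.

|AC| ∈ [34, 56]  (≈ [34.0000, 56.0000])

|AB| ∈ [8, 11]
|BC| ∈ {45}
|AC| ∈ [34, 56]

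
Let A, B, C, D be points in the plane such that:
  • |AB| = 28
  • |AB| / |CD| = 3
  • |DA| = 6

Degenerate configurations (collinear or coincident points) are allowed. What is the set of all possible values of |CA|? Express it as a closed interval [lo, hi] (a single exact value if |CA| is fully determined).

|CA| ∈ [10/3, 46/3]  (≈ [3.3333, 15.3333])

|AB| ∈ {28}
|AD| ∈ {6}
|CD| ∈ {28/3}
|BD| ∈ [22, 34]
|AC| ∈ [10/3, 46/3]
|BC| ∈ [38/3, 130/3]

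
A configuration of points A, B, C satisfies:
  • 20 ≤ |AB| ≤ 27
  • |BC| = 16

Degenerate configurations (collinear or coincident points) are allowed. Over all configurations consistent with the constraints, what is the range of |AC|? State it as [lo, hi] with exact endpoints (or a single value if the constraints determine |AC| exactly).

|AB| ∈ [20, 27]
|BC| ∈ {16}
|AC| ∈ [4, 43]

|AC| ∈ [4, 43]  (≈ [4.0000, 43.0000])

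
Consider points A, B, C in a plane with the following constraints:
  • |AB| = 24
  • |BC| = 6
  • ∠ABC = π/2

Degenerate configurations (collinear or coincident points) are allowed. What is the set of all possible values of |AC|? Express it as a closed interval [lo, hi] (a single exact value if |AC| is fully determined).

|AB| ∈ {24}
|BC| ∈ {6}
|AC| ∈ {6·√(17)}

|AC| = 6·√(17)  (≈ 24.7386)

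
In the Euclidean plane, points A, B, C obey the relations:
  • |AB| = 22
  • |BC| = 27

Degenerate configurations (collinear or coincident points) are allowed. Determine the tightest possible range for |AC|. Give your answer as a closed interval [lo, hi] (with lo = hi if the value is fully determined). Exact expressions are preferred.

|AC| ∈ [5, 49]  (≈ [5.0000, 49.0000])

|AB| ∈ {22}
|BC| ∈ {27}
|AC| ∈ [5, 49]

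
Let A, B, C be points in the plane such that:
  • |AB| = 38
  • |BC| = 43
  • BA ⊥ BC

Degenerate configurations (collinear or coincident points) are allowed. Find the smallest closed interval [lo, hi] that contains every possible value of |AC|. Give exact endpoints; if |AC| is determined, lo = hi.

|AB| ∈ {38}
|BC| ∈ {43}
|AC| ∈ {√(3293)}

|AC| = √(3293)  (≈ 57.3847)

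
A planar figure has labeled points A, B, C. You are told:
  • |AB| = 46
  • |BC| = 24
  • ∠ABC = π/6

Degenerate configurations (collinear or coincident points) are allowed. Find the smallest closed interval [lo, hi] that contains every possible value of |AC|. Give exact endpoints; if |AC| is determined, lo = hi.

|AC| = 2·√(673 - 276·√(3))  (≈ 27.9252)

|AB| ∈ {46}
|BC| ∈ {24}
|AC| ∈ {2·√(673 - 276·√(3))}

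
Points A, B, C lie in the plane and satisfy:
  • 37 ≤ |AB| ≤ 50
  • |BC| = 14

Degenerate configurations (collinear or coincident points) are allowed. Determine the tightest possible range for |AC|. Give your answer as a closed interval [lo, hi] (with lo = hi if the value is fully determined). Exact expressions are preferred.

|AC| ∈ [23, 64]  (≈ [23.0000, 64.0000])

|AB| ∈ [37, 50]
|BC| ∈ {14}
|AC| ∈ [23, 64]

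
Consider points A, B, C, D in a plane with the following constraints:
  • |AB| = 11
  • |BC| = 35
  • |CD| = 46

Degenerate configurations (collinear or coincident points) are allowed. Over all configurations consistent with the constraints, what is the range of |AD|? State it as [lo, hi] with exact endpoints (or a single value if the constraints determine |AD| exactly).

|AB| ∈ {11}
|BC| ∈ {35}
|CD| ∈ {46}
|AC| ∈ [24, 46]
|BD| ∈ [11, 81]
|AD| ∈ [0, 92]

|AD| ∈ [0, 92]  (≈ [0.0000, 92.0000])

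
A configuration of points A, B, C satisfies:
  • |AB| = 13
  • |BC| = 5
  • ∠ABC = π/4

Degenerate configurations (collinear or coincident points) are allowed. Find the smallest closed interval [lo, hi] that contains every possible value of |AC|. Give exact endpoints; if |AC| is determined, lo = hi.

|AC| = √(194 - 65·√(2))  (≈ 10.1033)

|AB| ∈ {13}
|BC| ∈ {5}
|AC| ∈ {√(194 - 65·√(2))}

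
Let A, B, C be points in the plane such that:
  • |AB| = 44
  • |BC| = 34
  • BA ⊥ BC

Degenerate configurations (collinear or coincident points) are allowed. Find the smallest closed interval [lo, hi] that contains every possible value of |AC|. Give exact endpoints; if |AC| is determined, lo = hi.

|AC| = 2·√(773)  (≈ 55.6058)

|AB| ∈ {44}
|BC| ∈ {34}
|AC| ∈ {2·√(773)}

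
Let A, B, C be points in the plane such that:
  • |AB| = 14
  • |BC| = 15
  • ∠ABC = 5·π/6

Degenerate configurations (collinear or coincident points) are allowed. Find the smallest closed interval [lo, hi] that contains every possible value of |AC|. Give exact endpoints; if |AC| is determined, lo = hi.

|AC| = √(210·√(3) + 421)  (≈ 28.0130)

|AB| ∈ {14}
|BC| ∈ {15}
|AC| ∈ {√(210·√(3) + 421)}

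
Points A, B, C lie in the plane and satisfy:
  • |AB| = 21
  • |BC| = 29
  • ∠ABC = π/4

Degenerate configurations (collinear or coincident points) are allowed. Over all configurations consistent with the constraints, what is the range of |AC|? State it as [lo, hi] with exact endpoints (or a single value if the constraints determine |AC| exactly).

|AC| = √(1282 - 609·√(2))  (≈ 20.5120)

|AB| ∈ {21}
|BC| ∈ {29}
|AC| ∈ {√(1282 - 609·√(2))}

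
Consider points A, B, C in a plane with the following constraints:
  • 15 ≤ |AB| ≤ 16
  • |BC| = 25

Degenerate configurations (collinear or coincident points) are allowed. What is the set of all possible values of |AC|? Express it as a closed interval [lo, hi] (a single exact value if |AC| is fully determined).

|AB| ∈ [15, 16]
|BC| ∈ {25}
|AC| ∈ [9, 41]

|AC| ∈ [9, 41]  (≈ [9.0000, 41.0000])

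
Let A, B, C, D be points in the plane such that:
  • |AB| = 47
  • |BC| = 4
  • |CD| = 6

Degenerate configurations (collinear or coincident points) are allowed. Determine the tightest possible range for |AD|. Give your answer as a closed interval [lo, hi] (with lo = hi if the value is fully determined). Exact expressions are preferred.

|AD| ∈ [37, 57]  (≈ [37.0000, 57.0000])

|AB| ∈ {47}
|BC| ∈ {4}
|CD| ∈ {6}
|AC| ∈ [43, 51]
|BD| ∈ [2, 10]
|AD| ∈ [37, 57]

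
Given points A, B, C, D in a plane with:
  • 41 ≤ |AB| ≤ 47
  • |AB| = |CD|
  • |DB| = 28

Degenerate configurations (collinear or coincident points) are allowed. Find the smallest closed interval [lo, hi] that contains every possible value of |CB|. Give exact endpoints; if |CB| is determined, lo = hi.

|AB| ∈ [41, 47]
|BD| ∈ {28}
|CD| ∈ [41, 47]
|AD| ∈ [13, 75]
|BC| ∈ [13, 75]
|AC| ∈ [0, 122]

|CB| ∈ [13, 75]  (≈ [13.0000, 75.0000])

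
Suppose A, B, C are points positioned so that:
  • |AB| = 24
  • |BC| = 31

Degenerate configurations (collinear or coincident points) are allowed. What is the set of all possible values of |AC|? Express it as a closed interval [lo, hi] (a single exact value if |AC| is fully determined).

|AC| ∈ [7, 55]  (≈ [7.0000, 55.0000])

|AB| ∈ {24}
|BC| ∈ {31}
|AC| ∈ [7, 55]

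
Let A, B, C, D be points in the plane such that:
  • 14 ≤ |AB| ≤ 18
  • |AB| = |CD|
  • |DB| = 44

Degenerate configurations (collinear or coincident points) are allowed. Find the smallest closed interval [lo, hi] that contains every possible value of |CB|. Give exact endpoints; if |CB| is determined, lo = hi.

|CB| ∈ [26, 62]  (≈ [26.0000, 62.0000])

|AB| ∈ [14, 18]
|BD| ∈ {44}
|CD| ∈ [14, 18]
|AD| ∈ [26, 62]
|BC| ∈ [26, 62]
|AC| ∈ [8, 80]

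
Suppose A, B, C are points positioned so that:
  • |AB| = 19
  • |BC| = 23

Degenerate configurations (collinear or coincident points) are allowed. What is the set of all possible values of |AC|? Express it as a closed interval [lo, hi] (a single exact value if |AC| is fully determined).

|AC| ∈ [4, 42]  (≈ [4.0000, 42.0000])

|AB| ∈ {19}
|BC| ∈ {23}
|AC| ∈ [4, 42]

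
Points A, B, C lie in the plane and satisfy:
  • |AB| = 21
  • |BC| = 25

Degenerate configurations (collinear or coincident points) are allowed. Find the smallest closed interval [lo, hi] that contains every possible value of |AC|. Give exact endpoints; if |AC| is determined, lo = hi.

|AB| ∈ {21}
|BC| ∈ {25}
|AC| ∈ [4, 46]

|AC| ∈ [4, 46]  (≈ [4.0000, 46.0000])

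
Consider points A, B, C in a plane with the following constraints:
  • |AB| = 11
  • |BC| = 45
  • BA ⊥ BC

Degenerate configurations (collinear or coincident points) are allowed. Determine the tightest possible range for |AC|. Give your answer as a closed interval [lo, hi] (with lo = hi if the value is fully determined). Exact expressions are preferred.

|AC| = √(2146)  (≈ 46.3249)

|AB| ∈ {11}
|BC| ∈ {45}
|AC| ∈ {√(2146)}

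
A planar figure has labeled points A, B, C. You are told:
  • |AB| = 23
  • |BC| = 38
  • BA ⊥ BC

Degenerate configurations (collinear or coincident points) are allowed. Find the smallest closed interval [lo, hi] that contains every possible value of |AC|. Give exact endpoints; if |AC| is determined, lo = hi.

|AC| = √(1973)  (≈ 44.4185)

|AB| ∈ {23}
|BC| ∈ {38}
|AC| ∈ {√(1973)}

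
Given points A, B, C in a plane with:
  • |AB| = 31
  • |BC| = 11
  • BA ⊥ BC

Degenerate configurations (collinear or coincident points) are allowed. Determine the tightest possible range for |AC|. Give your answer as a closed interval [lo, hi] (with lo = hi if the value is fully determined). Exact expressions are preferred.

|AC| = √(1082)  (≈ 32.8938)

|AB| ∈ {31}
|BC| ∈ {11}
|AC| ∈ {√(1082)}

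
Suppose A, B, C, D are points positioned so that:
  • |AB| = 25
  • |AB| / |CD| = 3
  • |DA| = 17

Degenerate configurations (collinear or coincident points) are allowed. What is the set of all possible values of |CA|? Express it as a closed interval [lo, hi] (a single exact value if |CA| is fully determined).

|CA| ∈ [26/3, 76/3]  (≈ [8.6667, 25.3333])

|AB| ∈ {25}
|AD| ∈ {17}
|CD| ∈ {25/3}
|BD| ∈ [8, 42]
|AC| ∈ [26/3, 76/3]
|BC| ∈ [0, 151/3]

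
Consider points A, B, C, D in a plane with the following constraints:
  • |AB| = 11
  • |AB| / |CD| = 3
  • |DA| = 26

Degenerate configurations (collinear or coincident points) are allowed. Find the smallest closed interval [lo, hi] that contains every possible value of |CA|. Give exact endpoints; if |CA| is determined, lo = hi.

|CA| ∈ [67/3, 89/3]  (≈ [22.3333, 29.6667])

|AB| ∈ {11}
|AD| ∈ {26}
|CD| ∈ {11/3}
|BD| ∈ [15, 37]
|AC| ∈ [67/3, 89/3]
|BC| ∈ [34/3, 122/3]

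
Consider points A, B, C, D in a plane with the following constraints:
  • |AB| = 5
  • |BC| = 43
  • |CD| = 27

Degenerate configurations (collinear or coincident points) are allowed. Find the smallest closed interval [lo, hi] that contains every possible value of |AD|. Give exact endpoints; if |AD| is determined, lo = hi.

|AB| ∈ {5}
|BC| ∈ {43}
|CD| ∈ {27}
|AC| ∈ [38, 48]
|BD| ∈ [16, 70]
|AD| ∈ [11, 75]

|AD| ∈ [11, 75]  (≈ [11.0000, 75.0000])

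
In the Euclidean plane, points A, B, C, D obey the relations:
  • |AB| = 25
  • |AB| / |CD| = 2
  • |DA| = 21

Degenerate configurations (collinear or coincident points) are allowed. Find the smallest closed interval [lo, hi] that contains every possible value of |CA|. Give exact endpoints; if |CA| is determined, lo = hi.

|AB| ∈ {25}
|AD| ∈ {21}
|CD| ∈ {25/2}
|BD| ∈ [4, 46]
|AC| ∈ [17/2, 67/2]
|BC| ∈ [0, 117/2]

|CA| ∈ [17/2, 67/2]  (≈ [8.5000, 33.5000])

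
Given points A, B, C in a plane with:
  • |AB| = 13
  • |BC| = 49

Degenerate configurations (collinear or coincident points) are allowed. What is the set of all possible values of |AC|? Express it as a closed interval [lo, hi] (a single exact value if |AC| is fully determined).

|AB| ∈ {13}
|BC| ∈ {49}
|AC| ∈ [36, 62]

|AC| ∈ [36, 62]  (≈ [36.0000, 62.0000])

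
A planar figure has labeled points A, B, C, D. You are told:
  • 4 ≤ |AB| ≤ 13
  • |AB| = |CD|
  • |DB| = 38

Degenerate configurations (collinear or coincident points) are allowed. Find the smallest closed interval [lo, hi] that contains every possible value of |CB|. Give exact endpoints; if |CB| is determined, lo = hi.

|AB| ∈ [4, 13]
|BD| ∈ {38}
|CD| ∈ [4, 13]
|AD| ∈ [25, 51]
|BC| ∈ [25, 51]
|AC| ∈ [12, 64]

|CB| ∈ [25, 51]  (≈ [25.0000, 51.0000])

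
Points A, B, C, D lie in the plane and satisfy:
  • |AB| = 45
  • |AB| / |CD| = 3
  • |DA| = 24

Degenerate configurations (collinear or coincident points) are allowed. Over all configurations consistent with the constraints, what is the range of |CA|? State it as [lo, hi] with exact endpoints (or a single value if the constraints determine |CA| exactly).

|AB| ∈ {45}
|AD| ∈ {24}
|CD| ∈ {15}
|BD| ∈ [21, 69]
|AC| ∈ [9, 39]
|BC| ∈ [6, 84]

|CA| ∈ [9, 39]  (≈ [9.0000, 39.0000])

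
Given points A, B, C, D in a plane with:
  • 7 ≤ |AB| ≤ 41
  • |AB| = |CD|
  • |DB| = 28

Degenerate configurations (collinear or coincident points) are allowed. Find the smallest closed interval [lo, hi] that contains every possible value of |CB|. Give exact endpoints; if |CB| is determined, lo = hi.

|CB| ∈ [0, 69]  (≈ [0.0000, 69.0000])

|AB| ∈ [7, 41]
|BD| ∈ {28}
|CD| ∈ [7, 41]
|AD| ∈ [0, 69]
|BC| ∈ [0, 69]
|AC| ∈ [0, 110]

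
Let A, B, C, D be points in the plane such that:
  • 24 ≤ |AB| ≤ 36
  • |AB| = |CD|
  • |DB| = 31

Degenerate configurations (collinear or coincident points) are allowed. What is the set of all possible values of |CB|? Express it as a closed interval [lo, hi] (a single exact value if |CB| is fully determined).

|CB| ∈ [0, 67]  (≈ [0.0000, 67.0000])

|AB| ∈ [24, 36]
|BD| ∈ {31}
|CD| ∈ [24, 36]
|AD| ∈ [0, 67]
|BC| ∈ [0, 67]
|AC| ∈ [0, 103]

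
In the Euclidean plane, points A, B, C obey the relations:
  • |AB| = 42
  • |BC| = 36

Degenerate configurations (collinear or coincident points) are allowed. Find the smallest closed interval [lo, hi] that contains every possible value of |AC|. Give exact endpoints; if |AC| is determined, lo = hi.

|AC| ∈ [6, 78]  (≈ [6.0000, 78.0000])

|AB| ∈ {42}
|BC| ∈ {36}
|AC| ∈ [6, 78]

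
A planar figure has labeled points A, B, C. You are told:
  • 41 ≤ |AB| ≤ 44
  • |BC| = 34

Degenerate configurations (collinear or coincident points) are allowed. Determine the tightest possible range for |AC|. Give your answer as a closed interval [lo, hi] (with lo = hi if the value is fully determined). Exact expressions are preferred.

|AB| ∈ [41, 44]
|BC| ∈ {34}
|AC| ∈ [7, 78]

|AC| ∈ [7, 78]  (≈ [7.0000, 78.0000])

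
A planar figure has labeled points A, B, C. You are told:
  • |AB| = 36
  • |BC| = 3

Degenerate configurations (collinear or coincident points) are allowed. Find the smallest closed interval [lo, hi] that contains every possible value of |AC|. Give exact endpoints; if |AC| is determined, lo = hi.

|AB| ∈ {36}
|BC| ∈ {3}
|AC| ∈ [33, 39]

|AC| ∈ [33, 39]  (≈ [33.0000, 39.0000])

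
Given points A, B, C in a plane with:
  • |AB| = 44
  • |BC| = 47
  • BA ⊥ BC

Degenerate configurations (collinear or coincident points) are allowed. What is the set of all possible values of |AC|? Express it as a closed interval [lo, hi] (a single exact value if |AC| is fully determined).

|AC| = √(4145)  (≈ 64.3817)

|AB| ∈ {44}
|BC| ∈ {47}
|AC| ∈ {√(4145)}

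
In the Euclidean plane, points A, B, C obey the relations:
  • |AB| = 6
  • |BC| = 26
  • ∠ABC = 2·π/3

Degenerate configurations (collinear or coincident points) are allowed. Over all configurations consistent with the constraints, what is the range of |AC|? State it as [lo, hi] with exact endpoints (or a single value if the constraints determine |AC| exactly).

|AC| = 2·√(217)  (≈ 29.4618)

|AB| ∈ {6}
|BC| ∈ {26}
|AC| ∈ {2·√(217)}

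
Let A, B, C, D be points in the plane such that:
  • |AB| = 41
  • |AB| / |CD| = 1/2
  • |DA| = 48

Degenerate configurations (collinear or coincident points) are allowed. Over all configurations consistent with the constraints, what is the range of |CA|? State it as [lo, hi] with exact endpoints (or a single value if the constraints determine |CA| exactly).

|AB| ∈ {41}
|AD| ∈ {48}
|CD| ∈ {82}
|BD| ∈ [7, 89]
|AC| ∈ [34, 130]
|BC| ∈ [0, 171]

|CA| ∈ [34, 130]  (≈ [34.0000, 130.0000])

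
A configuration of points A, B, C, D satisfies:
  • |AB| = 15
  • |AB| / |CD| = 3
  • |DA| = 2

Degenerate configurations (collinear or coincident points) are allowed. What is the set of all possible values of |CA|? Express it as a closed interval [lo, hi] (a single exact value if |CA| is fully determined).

|CA| ∈ [3, 7]  (≈ [3.0000, 7.0000])

|AB| ∈ {15}
|AD| ∈ {2}
|CD| ∈ {5}
|BD| ∈ [13, 17]
|AC| ∈ [3, 7]
|BC| ∈ [8, 22]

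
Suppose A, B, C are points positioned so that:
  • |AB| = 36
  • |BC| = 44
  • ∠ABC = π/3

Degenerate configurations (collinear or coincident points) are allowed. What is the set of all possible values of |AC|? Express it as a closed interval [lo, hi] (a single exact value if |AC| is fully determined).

|AC| = 4·√(103)  (≈ 40.5956)

|AB| ∈ {36}
|BC| ∈ {44}
|AC| ∈ {4·√(103)}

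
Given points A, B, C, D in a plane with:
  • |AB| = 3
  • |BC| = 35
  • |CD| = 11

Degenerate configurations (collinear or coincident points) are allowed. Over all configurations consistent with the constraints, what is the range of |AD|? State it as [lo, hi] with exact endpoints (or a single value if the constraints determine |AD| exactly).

|AB| ∈ {3}
|BC| ∈ {35}
|CD| ∈ {11}
|AC| ∈ [32, 38]
|BD| ∈ [24, 46]
|AD| ∈ [21, 49]

|AD| ∈ [21, 49]  (≈ [21.0000, 49.0000])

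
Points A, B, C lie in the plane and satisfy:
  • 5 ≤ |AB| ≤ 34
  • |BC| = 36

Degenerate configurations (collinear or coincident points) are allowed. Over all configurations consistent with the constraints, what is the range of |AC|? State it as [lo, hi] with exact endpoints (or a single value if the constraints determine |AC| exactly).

|AC| ∈ [2, 70]  (≈ [2.0000, 70.0000])

|AB| ∈ [5, 34]
|BC| ∈ {36}
|AC| ∈ [2, 70]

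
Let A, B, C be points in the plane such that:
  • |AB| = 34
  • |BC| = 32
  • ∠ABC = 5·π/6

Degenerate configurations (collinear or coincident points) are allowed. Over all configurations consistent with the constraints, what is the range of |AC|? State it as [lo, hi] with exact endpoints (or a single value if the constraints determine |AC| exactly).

|AC| = 2·√(272·√(3) + 545)  (≈ 63.7532)

|AB| ∈ {34}
|BC| ∈ {32}
|AC| ∈ {2·√(272·√(3) + 545)}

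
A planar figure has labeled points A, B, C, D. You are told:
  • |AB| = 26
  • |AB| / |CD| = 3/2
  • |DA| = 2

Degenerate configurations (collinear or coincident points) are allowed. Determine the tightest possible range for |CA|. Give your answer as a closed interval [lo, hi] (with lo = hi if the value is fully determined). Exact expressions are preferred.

|AB| ∈ {26}
|AD| ∈ {2}
|CD| ∈ {52/3}
|BD| ∈ [24, 28]
|AC| ∈ [46/3, 58/3]
|BC| ∈ [20/3, 136/3]

|CA| ∈ [46/3, 58/3]  (≈ [15.3333, 19.3333])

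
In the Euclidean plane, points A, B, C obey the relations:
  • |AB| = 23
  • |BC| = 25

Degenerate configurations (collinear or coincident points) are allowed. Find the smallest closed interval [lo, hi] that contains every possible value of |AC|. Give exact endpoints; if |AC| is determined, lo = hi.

|AC| ∈ [2, 48]  (≈ [2.0000, 48.0000])

|AB| ∈ {23}
|BC| ∈ {25}
|AC| ∈ [2, 48]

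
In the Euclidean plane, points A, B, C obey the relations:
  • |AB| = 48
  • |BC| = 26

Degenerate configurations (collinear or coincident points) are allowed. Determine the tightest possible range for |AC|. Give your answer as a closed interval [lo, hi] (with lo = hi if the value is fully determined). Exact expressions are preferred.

|AC| ∈ [22, 74]  (≈ [22.0000, 74.0000])

|AB| ∈ {48}
|BC| ∈ {26}
|AC| ∈ [22, 74]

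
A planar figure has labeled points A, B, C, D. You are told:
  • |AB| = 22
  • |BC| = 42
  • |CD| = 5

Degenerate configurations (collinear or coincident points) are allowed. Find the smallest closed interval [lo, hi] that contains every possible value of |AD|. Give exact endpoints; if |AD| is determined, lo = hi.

|AB| ∈ {22}
|BC| ∈ {42}
|CD| ∈ {5}
|AC| ∈ [20, 64]
|BD| ∈ [37, 47]
|AD| ∈ [15, 69]

|AD| ∈ [15, 69]  (≈ [15.0000, 69.0000])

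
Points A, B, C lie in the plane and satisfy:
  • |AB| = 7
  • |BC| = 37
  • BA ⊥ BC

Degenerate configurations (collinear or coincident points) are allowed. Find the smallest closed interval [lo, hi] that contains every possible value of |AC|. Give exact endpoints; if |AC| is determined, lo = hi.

|AC| = √(1418)  (≈ 37.6563)

|AB| ∈ {7}
|BC| ∈ {37}
|AC| ∈ {√(1418)}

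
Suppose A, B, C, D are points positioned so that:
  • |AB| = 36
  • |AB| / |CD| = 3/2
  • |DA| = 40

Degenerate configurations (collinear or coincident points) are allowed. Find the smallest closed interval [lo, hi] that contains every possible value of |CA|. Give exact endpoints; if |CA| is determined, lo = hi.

|CA| ∈ [16, 64]  (≈ [16.0000, 64.0000])

|AB| ∈ {36}
|AD| ∈ {40}
|CD| ∈ {24}
|BD| ∈ [4, 76]
|AC| ∈ [16, 64]
|BC| ∈ [0, 100]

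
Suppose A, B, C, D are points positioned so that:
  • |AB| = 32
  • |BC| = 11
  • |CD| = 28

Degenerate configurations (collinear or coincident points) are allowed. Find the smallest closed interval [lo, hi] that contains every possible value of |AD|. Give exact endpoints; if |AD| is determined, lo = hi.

|AD| ∈ [0, 71]  (≈ [0.0000, 71.0000])

|AB| ∈ {32}
|BC| ∈ {11}
|CD| ∈ {28}
|AC| ∈ [21, 43]
|BD| ∈ [17, 39]
|AD| ∈ [0, 71]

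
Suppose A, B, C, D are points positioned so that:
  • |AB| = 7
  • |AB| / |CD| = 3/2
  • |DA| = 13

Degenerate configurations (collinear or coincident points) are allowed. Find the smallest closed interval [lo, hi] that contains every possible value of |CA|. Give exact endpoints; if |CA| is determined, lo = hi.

|CA| ∈ [25/3, 53/3]  (≈ [8.3333, 17.6667])

|AB| ∈ {7}
|AD| ∈ {13}
|CD| ∈ {14/3}
|BD| ∈ [6, 20]
|AC| ∈ [25/3, 53/3]
|BC| ∈ [4/3, 74/3]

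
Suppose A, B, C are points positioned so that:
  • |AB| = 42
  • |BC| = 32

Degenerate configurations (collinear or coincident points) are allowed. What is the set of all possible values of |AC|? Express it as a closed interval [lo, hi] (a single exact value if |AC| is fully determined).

|AC| ∈ [10, 74]  (≈ [10.0000, 74.0000])

|AB| ∈ {42}
|BC| ∈ {32}
|AC| ∈ [10, 74]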